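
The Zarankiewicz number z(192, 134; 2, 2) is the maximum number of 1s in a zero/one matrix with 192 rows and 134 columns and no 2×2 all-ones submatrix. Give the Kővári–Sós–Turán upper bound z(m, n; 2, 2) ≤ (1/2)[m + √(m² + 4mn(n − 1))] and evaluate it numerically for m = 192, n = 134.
z(192, 134; 2, 2) ≤ (1/2)[192 + √(192² + 4·192·134·133)] = (1/2)[192 + √13724160] = 1948.3067

Kővári–Sós–Turán: let r_1, ..., r_192 be the row sums and z = Σ r_i the total number of 1s. Each pair of columns can share at most one row with both entries 1 (else a 2×2 all-ones block appears), so Σ_i C(r_i, 2) ≤ C(134, 2) = 8911. By convexity Σ_i C(r_i, 2) ≥ 192·C(z/192, 2) = z(z − 192)/(2·192), giving z² − 192z − 192·134·133 ≤ 0 and hence z ≤ (1/2)[192 + √(36864 + 4·3421824)] = (1/2)[192 + √13724160] ≈ (1/2)(192 + 3704.6133) = 1948.3067.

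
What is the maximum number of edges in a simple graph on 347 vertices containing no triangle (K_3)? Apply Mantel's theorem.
ex(347, K_3) = ⌊347^2/4⌋ = 30102

Mantel (1907): a triangle-free graph on n vertices has at most ⌊n^2/4⌋ edges, with equality for the complete bipartite graph K_{⌊n/2⌋, ⌈n/2⌉}. For n = 347: ⌊347^2/4⌋ = ⌊120409/4⌋ = 30102. The extremal graph is K_{173, 174}, which has 173·174 = 30102 edges.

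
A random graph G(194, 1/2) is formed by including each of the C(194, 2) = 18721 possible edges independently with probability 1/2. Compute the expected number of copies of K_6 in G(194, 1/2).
E[# K_6] = C(194, 6) · (1/2)^C(6, 2) = 68482017072 / 2^15 = 4280126067/2048 ≈ 2089905.306152

For each 6-subset S of vertices (there are C(194, 6) = 68482017072 such S), let X_S = 1 if S induces a K_6 (all C(6, 2) = 15 edges present). Then P(X_S = 1) = (1/2)^15 = 1/32768. By linearity of expectation, E[# K_6] = C(194, 6) · (1/2)^15 = 68482017072 / 32768 = 4280126067/2048 ≈ 2089905.306152.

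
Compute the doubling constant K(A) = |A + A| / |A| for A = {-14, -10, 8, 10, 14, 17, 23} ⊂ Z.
K = |A + A| / |A| = 26/7

Enumerate A + A = {a + b : a, b ∈ A}. With |A| = 7, there are |A|^2 = 49 ordered sum pairs; collecting distinct values, A + A = {-28, -24, -20, -6, -4, -2, 0, 3, 4, 7, 9, 13, 16, 18, 20, 22, 24, 25, 27, 28, 31, 33, 34, 37, 40, 46}, so |A + A| = 26. Thus K = 26/7. For comparison, the minimum possible |A + A| over all 7-element sets is 2·7 − 1 = 13 (so min K = 13/7), attained only by arithmetic progressions.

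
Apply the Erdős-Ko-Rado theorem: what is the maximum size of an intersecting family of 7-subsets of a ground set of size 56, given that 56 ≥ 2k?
max |F| = C(55, 6) = 28989675

Erdős-Ko-Rado (1961): when n ≥ 2k, max |F| = C(n−1, k−1). The bound is attained by the star {A : i ∈ A} for any fixed i ∈ [n]. Here C(56−1, 7−1) = C(55, 6) = 28989675.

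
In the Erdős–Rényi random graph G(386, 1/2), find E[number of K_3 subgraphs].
E[# K_3] = C(386, 3) · (1/2)^C(3, 2) = 9511040 / 2^3 = 1188880

For each 3-subset S of vertices (there are C(386, 3) = 9511040 such S), let X_S = 1 if S induces a K_3 (all C(3, 2) = 3 edges present). Then P(X_S = 1) = (1/2)^3 = 1/8. By linearity of expectation, E[# K_3] = C(386, 3) · (1/2)^3 = 9511040 / 8 = 1188880.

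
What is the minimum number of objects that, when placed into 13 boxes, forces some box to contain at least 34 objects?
n = (34 − 1)·13 + 1 = 430

By the generalised pigeonhole principle, to guarantee some box contains ≥ r objects we need more than (r − 1) · k objects total. Threshold: n = (r − 1) · k + 1. With r = 34 and k = 13: n = 33 · 13 + 1 = 429 + 1 = 430. For n = 429 = 33 · 13, we can put exactly 33 objects in every box, avoiding 34 in any single one — so 430 is tight.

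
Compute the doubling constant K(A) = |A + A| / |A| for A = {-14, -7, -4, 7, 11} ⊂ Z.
K = |A + A| / |A| = 15/5 = 3

Enumerate A + A = {a + b : a, b ∈ A}. With |A| = 5, there are |A|^2 = 25 ordered sum pairs; collecting distinct values, A + A = {-28, -21, -18, -14, -11, -8, -7, -3, 0, 3, 4, 7, 14, 18, 22}, so |A + A| = 15. Thus K = 15/5 = 3. For comparison, the minimum possible |A + A| over all 5-element sets is 2·5 − 1 = 9 (so min K = 9/5), attained only by arithmetic progressions.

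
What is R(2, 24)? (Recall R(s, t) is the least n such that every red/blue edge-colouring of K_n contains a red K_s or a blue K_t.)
R(2, 24) = 24

R(2, k) = k for all k ≥ 2: in a 2-colouring of K_k, either some edge is red (a red K_2) or all edges are blue (a blue K_k). And K_{23} coloured all-blue has no blue K_24, so R(2, 24) > 23. Hence R(2, 24) = 24.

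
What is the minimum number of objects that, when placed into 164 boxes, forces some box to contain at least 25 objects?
n = (25 − 1)·164 + 1 = 3937

By the generalised pigeonhole principle, to guarantee some box contains ≥ r objects we need more than (r − 1) · k objects total. Threshold: n = (r − 1) · k + 1. With r = 25 and k = 164: n = 24 · 164 + 1 = 3936 + 1 = 3937. For n = 3936 = 24 · 164, we can put exactly 24 objects in every box, avoiding 25 in any single one — so 3937 is tight.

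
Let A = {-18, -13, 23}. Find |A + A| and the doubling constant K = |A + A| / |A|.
K = |A + A| / |A| = 6/3 = 2

Enumerate A + A = {a + b : a, b ∈ A}. With |A| = 3, there are |A|^2 = 9 ordered sum pairs; collecting distinct values, A + A = {-36, -31, -26, 5, 10, 46}, so |A + A| = 6. Thus K = 6/3 = 2. For comparison, the minimum possible |A + A| over all 3-element sets is 2·3 − 1 = 5 (so min K = 5/3), attained only by arithmetic progressions.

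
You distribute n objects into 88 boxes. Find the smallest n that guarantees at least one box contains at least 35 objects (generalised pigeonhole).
n = (35 − 1)·88 + 1 = 2993

By the generalised pigeonhole principle, to guarantee some box contains ≥ r objects we need more than (r − 1) · k objects total. Threshold: n = (r − 1) · k + 1. With r = 35 and k = 88: n = 34 · 88 + 1 = 2992 + 1 = 2993. For n = 2992 = 34 · 88, we can put exactly 34 objects in every box, avoiding 35 in any single one — so 2993 is tight.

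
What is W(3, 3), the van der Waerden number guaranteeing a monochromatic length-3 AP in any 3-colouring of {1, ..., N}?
W(3, 3) = 27

This is a classical value, W(3, 3) = 27, established by combining an explicit 3-colouring of {1, ..., 26} with no monochromatic 3-AP (giving the lower bound W(3, 3) > 26) and a finite case analysis / exhaustive computer search showing every 3-colouring of {1, ..., 27} has such an AP.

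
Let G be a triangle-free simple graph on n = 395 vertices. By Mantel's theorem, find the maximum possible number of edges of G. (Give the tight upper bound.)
ex(395, K_3) = ⌊395^2/4⌋ = 39006

Mantel (1907): a triangle-free graph on n vertices has at most ⌊n^2/4⌋ edges, with equality for the complete bipartite graph K_{⌊n/2⌋, ⌈n/2⌉}. For n = 395: ⌊395^2/4⌋ = ⌊156025/4⌋ = 39006. The extremal graph is K_{197, 198}, which has 197·198 = 39006 edges.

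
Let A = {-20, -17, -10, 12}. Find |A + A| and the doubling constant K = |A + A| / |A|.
K = |A + A| / |A| = 10/4 = 5/2

Enumerate A + A = {a + b : a, b ∈ A}. With |A| = 4, there are |A|^2 = 16 ordered sum pairs; collecting distinct values, A + A = {-40, -37, -34, -30, -27, -20, -8, -5, 2, 24}, so |A + A| = 10. Thus K = 10/4 = 5/2. For comparison, the minimum possible |A + A| over all 4-element sets is 2·4 − 1 = 7 (so min K = 7/4), attained only by arithmetic progressions.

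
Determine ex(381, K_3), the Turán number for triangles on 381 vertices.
ex(381, K_3) = ⌊381^2/4⌋ = 36290

Mantel (1907): a triangle-free graph on n vertices has at most ⌊n^2/4⌋ edges, with equality for the complete bipartite graph K_{⌊n/2⌋, ⌈n/2⌉}. For n = 381: ⌊381^2/4⌋ = ⌊145161/4⌋ = 36290. The extremal graph is K_{190, 191}, which has 190·191 = 36290 edges.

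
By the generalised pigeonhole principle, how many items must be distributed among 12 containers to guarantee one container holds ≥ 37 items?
n = (37 − 1)·12 + 1 = 433

By the generalised pigeonhole principle, to guarantee some box contains ≥ r objects we need more than (r − 1) · k objects total. Threshold: n = (r − 1) · k + 1. With r = 37 and k = 12: n = 36 · 12 + 1 = 432 + 1 = 433. For n = 432 = 36 · 12, we can put exactly 36 objects in every box, avoiding 37 in any single one — so 433 is tight.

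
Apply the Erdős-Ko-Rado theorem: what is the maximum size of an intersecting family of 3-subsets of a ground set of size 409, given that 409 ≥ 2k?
max |F| = C(408, 2) = 83028

The Erdős-Ko-Rado theorem states: for n ≥ 2k, an intersecting family of k-subsets of an n-element set has size at most C(n − 1, k − 1), with equality for 'star' families {A ⊆ [n] : |A| = k, i ∈ A} (fix an element i). For n = 409, k = 3: C(408, 2) = 83028.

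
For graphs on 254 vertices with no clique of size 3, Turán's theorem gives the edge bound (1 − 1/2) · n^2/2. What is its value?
Turán density bound = (1/2) · 254^2/2 = 16129

Turán's theorem: ex(n, K_{r+1}) is achieved by the complete r-partite Turán graph T(n, r) with parts as balanced as possible, and is at most (1 − 1/r) · n^2/2. For r = 2, n = 254: the density bound is (1/2) · 64516/2 = 16129. Since 2 ∣ 254, the Turán graph T(254, 2) has parts of equal size 127, and its edge count e(T(254, 2)) = 16129 attains the density bound exactly.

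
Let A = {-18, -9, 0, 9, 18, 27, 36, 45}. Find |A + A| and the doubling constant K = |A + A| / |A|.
K = |A + A| / |A| = 15/8

Enumerate A + A = {a + b : a, b ∈ A}. With |A| = 8, there are |A|^2 = 64 ordered sum pairs; collecting distinct values, A + A = {-36, -27, -18, -9, 0, 9, 18, 27, 36, 45, 54, 63, 72, 81, 90}, so |A + A| = 15. Thus K = 15/8. Here |A + A| = 2|A| − 1 = 15, the minimum possible — so K = 15/8 is minimal, which holds iff A is an arithmetic progression.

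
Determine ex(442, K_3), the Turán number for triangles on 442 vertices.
ex(442, K_3) = ⌊442^2/4⌋ = 48841

Mantel (1907): a triangle-free graph on n vertices has at most ⌊n^2/4⌋ edges, with equality for the complete bipartite graph K_{⌊n/2⌋, ⌈n/2⌉}. For n = 442: ⌊442^2/4⌋ = ⌊195364/4⌋ = 48841. The extremal graph is K_{221, 221}, which has 221·221 = 48841 edges.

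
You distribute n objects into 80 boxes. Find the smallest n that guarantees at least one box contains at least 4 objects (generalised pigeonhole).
n = (4 − 1)·80 + 1 = 241

By the generalised pigeonhole principle, to guarantee some box contains ≥ r objects we need more than (r − 1) · k objects total. Threshold: n = (r − 1) · k + 1. With r = 4 and k = 80: n = 3 · 80 + 1 = 240 + 1 = 241. For n = 240 = 3 · 80, we can put exactly 3 objects in every box, avoiding 4 in any single one — so 241 is tight.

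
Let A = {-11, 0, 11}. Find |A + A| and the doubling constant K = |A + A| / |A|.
K = |A + A| / |A| = 5/3

Enumerate A + A = {a + b : a, b ∈ A}. With |A| = 3, there are |A|^2 = 9 ordered sum pairs; collecting distinct values, A + A = {-22, -11, 0, 11, 22}, so |A + A| = 5. Thus K = 5/3. Here |A + A| = 2|A| − 1 = 5, the minimum possible — so K = 5/3 is minimal, which holds iff A is an arithmetic progression.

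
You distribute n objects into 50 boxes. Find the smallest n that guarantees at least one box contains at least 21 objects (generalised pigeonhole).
n = (21 − 1)·50 + 1 = 1001

By the generalised pigeonhole principle, to guarantee some box contains ≥ r objects we need more than (r − 1) · k objects total. Threshold: n = (r − 1) · k + 1. With r = 21 and k = 50: n = 20 · 50 + 1 = 1000 + 1 = 1001. For n = 1000 = 20 · 50, we can put exactly 20 objects in every box, avoiding 21 in any single one — so 1001 is tight.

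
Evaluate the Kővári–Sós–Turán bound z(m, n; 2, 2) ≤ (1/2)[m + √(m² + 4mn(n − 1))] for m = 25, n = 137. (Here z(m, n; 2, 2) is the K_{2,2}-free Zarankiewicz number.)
z(25, 137; 2, 2) ≤ (1/2)[25 + √(25² + 4·25·137·136)] = (1/2)[25 + √1863825] = 695.1099

Kővári–Sós–Turán: let r_1, ..., r_25 be the row sums and z = Σ r_i the total number of 1s. Each pair of columns can share at most one row with both entries 1 (else a 2×2 all-ones block appears), so Σ_i C(r_i, 2) ≤ C(137, 2) = 9316. By convexity Σ_i C(r_i, 2) ≥ 25·C(z/25, 2) = z(z − 25)/(2·25), giving z² − 25z − 25·137·136 ≤ 0 and hence z ≤ (1/2)[25 + √(625 + 4·465800)] = (1/2)[25 + √1863825] ≈ (1/2)(25 + 1365.2198) = 695.1099.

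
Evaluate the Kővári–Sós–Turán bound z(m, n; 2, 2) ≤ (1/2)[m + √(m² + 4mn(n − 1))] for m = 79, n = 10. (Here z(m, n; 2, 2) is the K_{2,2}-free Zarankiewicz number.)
z(79, 10; 2, 2) ≤ (1/2)[79 + √(79² + 4·79·10·9)] = (1/2)[79 + √34681] = 132.6142

Kővári–Sós–Turán: let r_1, ..., r_79 be the row sums and z = Σ r_i the total number of 1s. Each pair of columns can share at most one row with both entries 1 (else a 2×2 all-ones block appears), so Σ_i C(r_i, 2) ≤ C(10, 2) = 45. By convexity Σ_i C(r_i, 2) ≥ 79·C(z/79, 2) = z(z − 79)/(2·79), giving z² − 79z − 79·10·9 ≤ 0 and hence z ≤ (1/2)[79 + √(6241 + 4·7110)] = (1/2)[79 + √34681] ≈ (1/2)(79 + 186.2284) = 132.6142.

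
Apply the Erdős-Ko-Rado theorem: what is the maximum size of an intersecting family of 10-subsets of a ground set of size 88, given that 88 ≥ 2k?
max |F| = C(87, 9) = 512916800670

The Erdős-Ko-Rado theorem states: for n ≥ 2k, an intersecting family of k-subsets of an n-element set has size at most C(n − 1, k − 1), with equality for 'star' families {A ⊆ [n] : |A| = k, i ∈ A} (fix an element i). For n = 88, k = 10: C(87, 9) = 512916800670.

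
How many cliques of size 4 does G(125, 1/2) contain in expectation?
E[# K_4] = C(125, 4) · (1/2)^C(4, 2) = 9691375 / 2^6 = 151427.734375

For each 4-subset S of vertices (there are C(125, 4) = 9691375 such S), let X_S = 1 if S induces a K_4 (all C(4, 2) = 6 edges present). Then P(X_S = 1) = (1/2)^6 = 1/64. By linearity of expectation, E[# K_4] = C(125, 4) · (1/2)^6 = 9691375 / 64 = 151427.734375.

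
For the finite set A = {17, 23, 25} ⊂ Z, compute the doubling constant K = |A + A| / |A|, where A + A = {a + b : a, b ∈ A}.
K = |A + A| / |A| = 6/3 = 2

Enumerate A + A = {a + b : a, b ∈ A}. With |A| = 3, there are |A|^2 = 9 ordered sum pairs; collecting distinct values, A + A = {34, 40, 42, 46, 48, 50}, so |A + A| = 6. Thus K = 6/3 = 2. For comparison, the minimum possible |A + A| over all 3-element sets is 2·3 − 1 = 5 (so min K = 5/3), attained only by arithmetic progressions.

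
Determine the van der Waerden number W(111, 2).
W(111, 2) = 111 + 1 = 112

A 2-term AP is any pair of integers, so a monochromatic 2-AP exists iff some colour is used at least twice. With 111 colours, the colouring i ↦ i on {1, ..., 111} uses each colour once, avoiding any monochromatic pair, so W(111, 2) > 111. For {1, ..., 112}, pigeonhole forces two integers of the same colour, which form a monochromatic 2-AP. Hence W(111, 2) = 112.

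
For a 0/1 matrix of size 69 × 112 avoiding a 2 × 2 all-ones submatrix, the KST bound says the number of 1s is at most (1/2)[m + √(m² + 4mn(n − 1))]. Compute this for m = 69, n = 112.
z(69, 112; 2, 2) ≤ (1/2)[69 + √(69² + 4·69·112·111)] = (1/2)[69 + √3435993] = 961.3216

Kővári–Sós–Turán: let r_1, ..., r_69 be the row sums and z = Σ r_i the total number of 1s. Each pair of columns can share at most one row with both entries 1 (else a 2×2 all-ones block appears), so Σ_i C(r_i, 2) ≤ C(112, 2) = 6216. By convexity Σ_i C(r_i, 2) ≥ 69·C(z/69, 2) = z(z − 69)/(2·69), giving z² − 69z − 69·112·111 ≤ 0 and hence z ≤ (1/2)[69 + √(4761 + 4·857808)] = (1/2)[69 + √3435993] ≈ (1/2)(69 + 1853.6432) = 961.3216.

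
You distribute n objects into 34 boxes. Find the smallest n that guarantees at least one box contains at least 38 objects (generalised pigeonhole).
n = (38 − 1)·34 + 1 = 1259

By the generalised pigeonhole principle, to guarantee some box contains ≥ r objects we need more than (r − 1) · k objects total. Threshold: n = (r − 1) · k + 1. With r = 38 and k = 34: n = 37 · 34 + 1 = 1258 + 1 = 1259. For n = 1258 = 37 · 34, we can put exactly 37 objects in every box, avoiding 38 in any single one — so 1259 is tight.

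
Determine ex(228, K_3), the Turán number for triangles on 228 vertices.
ex(228, K_3) = ⌊228^2/4⌋ = 12996

Mantel (1907): a triangle-free graph on n vertices has at most ⌊n^2/4⌋ edges, with equality for the complete bipartite graph K_{⌊n/2⌋, ⌈n/2⌉}. For n = 228: ⌊228^2/4⌋ = ⌊51984/4⌋ = 12996. The extremal graph is K_{114, 114}, which has 114·114 = 12996 edges.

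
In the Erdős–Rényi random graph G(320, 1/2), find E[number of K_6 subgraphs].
E[# K_6] = C(320, 6) · (1/2)^C(6, 2) = 1422630723360 / 2^15 = 44457210105/1024 ≈ 43415244.243164

For each 6-subset S of vertices (there are C(320, 6) = 1422630723360 such S), let X_S = 1 if S induces a K_6 (all C(6, 2) = 15 edges present). Then P(X_S = 1) = (1/2)^15 = 1/32768. By linearity of expectation, E[# K_6] = C(320, 6) · (1/2)^15 = 1422630723360 / 32768 = 44457210105/1024 ≈ 43415244.243164.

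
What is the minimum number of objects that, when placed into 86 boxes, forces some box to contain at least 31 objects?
n = (31 − 1)·86 + 1 = 2581

By the generalised pigeonhole principle, to guarantee some box contains ≥ r objects we need more than (r − 1) · k objects total. Threshold: n = (r − 1) · k + 1. With r = 31 and k = 86: n = 30 · 86 + 1 = 2580 + 1 = 2581. For n = 2580 = 30 · 86, we can put exactly 30 objects in every box, avoiding 31 in any single one — so 2581 is tight.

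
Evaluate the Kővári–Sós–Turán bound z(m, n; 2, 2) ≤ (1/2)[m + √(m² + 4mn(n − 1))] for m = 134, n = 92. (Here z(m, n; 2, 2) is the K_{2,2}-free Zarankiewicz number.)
z(134, 92; 2, 2) ≤ (1/2)[134 + √(134² + 4·134·92·91)] = (1/2)[134 + √4505348] = 1128.2903

Kővári–Sós–Turán: let r_1, ..., r_134 be the row sums and z = Σ r_i the total number of 1s. Each pair of columns can share at most one row with both entries 1 (else a 2×2 all-ones block appears), so Σ_i C(r_i, 2) ≤ C(92, 2) = 4186. By convexity Σ_i C(r_i, 2) ≥ 134·C(z/134, 2) = z(z − 134)/(2·134), giving z² − 134z − 134·92·91 ≤ 0 and hence z ≤ (1/2)[134 + √(17956 + 4·1121848)] = (1/2)[134 + √4505348] ≈ (1/2)(134 + 2122.5805) = 1128.2903.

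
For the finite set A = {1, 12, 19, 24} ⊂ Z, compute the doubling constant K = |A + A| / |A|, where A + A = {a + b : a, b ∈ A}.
K = |A + A| / |A| = 10/4 = 5/2

Enumerate A + A = {a + b : a, b ∈ A}. With |A| = 4, there are |A|^2 = 16 ordered sum pairs; collecting distinct values, A + A = {2, 13, 20, 24, 25, 31, 36, 38, 43, 48}, so |A + A| = 10. Thus K = 10/4 = 5/2. For comparison, the minimum possible |A + A| over all 4-element sets is 2·4 − 1 = 7 (so min K = 7/4), attained only by arithmetic progressions.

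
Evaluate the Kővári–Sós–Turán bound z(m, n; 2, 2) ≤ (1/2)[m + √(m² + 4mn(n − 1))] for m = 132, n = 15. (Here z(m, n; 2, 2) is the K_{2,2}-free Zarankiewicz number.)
z(132, 15; 2, 2) ≤ (1/2)[132 + √(132² + 4·132·15·14)] = (1/2)[132 + √128304] = 245.0977

Kővári–Sós–Turán: let r_1, ..., r_132 be the row sums and z = Σ r_i the total number of 1s. Each pair of columns can share at most one row with both entries 1 (else a 2×2 all-ones block appears), so Σ_i C(r_i, 2) ≤ C(15, 2) = 105. By convexity Σ_i C(r_i, 2) ≥ 132·C(z/132, 2) = z(z − 132)/(2·132), giving z² − 132z − 132·15·14 ≤ 0 and hence z ≤ (1/2)[132 + √(17424 + 4·27720)] = (1/2)[132 + √128304] ≈ (1/2)(132 + 358.1955) = 245.0977.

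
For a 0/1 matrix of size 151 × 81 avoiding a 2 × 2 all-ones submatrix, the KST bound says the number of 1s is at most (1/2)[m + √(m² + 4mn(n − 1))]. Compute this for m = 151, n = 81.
z(151, 81; 2, 2) ≤ (1/2)[151 + √(151² + 4·151·81·80)] = (1/2)[151 + √3936721] = 1067.5586

Kővári–Sós–Turán: let r_1, ..., r_151 be the row sums and z = Σ r_i the total number of 1s. Each pair of columns can share at most one row with both entries 1 (else a 2×2 all-ones block appears), so Σ_i C(r_i, 2) ≤ C(81, 2) = 3240. By convexity Σ_i C(r_i, 2) ≥ 151·C(z/151, 2) = z(z − 151)/(2·151), giving z² − 151z − 151·81·80 ≤ 0 and hence z ≤ (1/2)[151 + √(22801 + 4·978480)] = (1/2)[151 + √3936721] ≈ (1/2)(151 + 1984.1172) = 1067.5586.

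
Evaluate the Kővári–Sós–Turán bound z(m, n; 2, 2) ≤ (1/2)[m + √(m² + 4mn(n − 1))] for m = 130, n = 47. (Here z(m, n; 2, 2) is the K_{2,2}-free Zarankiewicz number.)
z(130, 47; 2, 2) ≤ (1/2)[130 + √(130² + 4·130·47·46)] = (1/2)[130 + √1141140] = 599.1208

Kővári–Sós–Turán: let r_1, ..., r_130 be the row sums and z = Σ r_i the total number of 1s. Each pair of columns can share at most one row with both entries 1 (else a 2×2 all-ones block appears), so Σ_i C(r_i, 2) ≤ C(47, 2) = 1081. By convexity Σ_i C(r_i, 2) ≥ 130·C(z/130, 2) = z(z − 130)/(2·130), giving z² − 130z − 130·47·46 ≤ 0 and hence z ≤ (1/2)[130 + √(16900 + 4·281060)] = (1/2)[130 + √1141140] ≈ (1/2)(130 + 1068.2415) = 599.1208.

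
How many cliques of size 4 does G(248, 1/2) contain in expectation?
E[# K_4] = C(248, 4) · (1/2)^C(4, 2) = 153829130 / 2^6 = 76914565/32 = 2403580.15625

For each 4-subset S of vertices (there are C(248, 4) = 153829130 such S), let X_S = 1 if S induces a K_4 (all C(4, 2) = 6 edges present). Then P(X_S = 1) = (1/2)^6 = 1/64. By linearity of expectation, E[# K_4] = C(248, 4) · (1/2)^6 = 153829130 / 64 = 76914565/32 = 2403580.15625.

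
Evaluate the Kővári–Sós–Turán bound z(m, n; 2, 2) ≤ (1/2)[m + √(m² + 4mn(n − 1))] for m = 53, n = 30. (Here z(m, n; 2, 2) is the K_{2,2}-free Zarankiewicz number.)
z(53, 30; 2, 2) ≤ (1/2)[53 + √(53² + 4·53·30·29)] = (1/2)[53 + √187249] = 242.8614

Kővári–Sós–Turán: let r_1, ..., r_53 be the row sums and z = Σ r_i the total number of 1s. Each pair of columns can share at most one row with both entries 1 (else a 2×2 all-ones block appears), so Σ_i C(r_i, 2) ≤ C(30, 2) = 435. By convexity Σ_i C(r_i, 2) ≥ 53·C(z/53, 2) = z(z − 53)/(2·53), giving z² − 53z − 53·30·29 ≤ 0 and hence z ≤ (1/2)[53 + √(2809 + 4·46110)] = (1/2)[53 + √187249] ≈ (1/2)(53 + 432.7228) = 242.8614.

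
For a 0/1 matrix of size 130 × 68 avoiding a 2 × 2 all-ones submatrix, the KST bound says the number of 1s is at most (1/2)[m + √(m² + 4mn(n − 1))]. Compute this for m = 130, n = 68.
z(130, 68; 2, 2) ≤ (1/2)[130 + √(130² + 4·130·68·67)] = (1/2)[130 + √2386020] = 837.3374

Kővári–Sós–Turán: let r_1, ..., r_130 be the row sums and z = Σ r_i the total number of 1s. Each pair of columns can share at most one row with both entries 1 (else a 2×2 all-ones block appears), so Σ_i C(r_i, 2) ≤ C(68, 2) = 2278. By convexity Σ_i C(r_i, 2) ≥ 130·C(z/130, 2) = z(z − 130)/(2·130), giving z² − 130z − 130·68·67 ≤ 0 and hence z ≤ (1/2)[130 + √(16900 + 4·592280)] = (1/2)[130 + √2386020] ≈ (1/2)(130 + 1544.6747) = 837.3374.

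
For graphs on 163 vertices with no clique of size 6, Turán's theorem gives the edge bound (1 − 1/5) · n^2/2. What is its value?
Turán density bound = (4/5) · 163^2/2 = 53138/5 ≈ 10627.6

Turán's theorem: ex(n, K_{r+1}) is achieved by the complete r-partite Turán graph T(n, r) with parts as balanced as possible, and is at most (1 − 1/r) · n^2/2. For r = 5, n = 163: the density bound is (4/5) · 26569/2 = 53138/5 ≈ 10627.6. The integer-valued extremum is e(T(163, 5)) = 10627, which is strictly less than the density bound 53138/5 since 5 ∤ 163 (the parts of T(163, 5) cannot all be equal).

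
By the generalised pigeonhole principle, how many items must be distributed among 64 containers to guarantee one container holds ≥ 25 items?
n = (25 − 1)·64 + 1 = 1537

By the generalised pigeonhole principle, to guarantee some box contains ≥ r objects we need more than (r − 1) · k objects total. Threshold: n = (r − 1) · k + 1. With r = 25 and k = 64: n = 24 · 64 + 1 = 1536 + 1 = 1537. For n = 1536 = 24 · 64, we can put exactly 24 objects in every box, avoiding 25 in any single one — so 1537 is tight.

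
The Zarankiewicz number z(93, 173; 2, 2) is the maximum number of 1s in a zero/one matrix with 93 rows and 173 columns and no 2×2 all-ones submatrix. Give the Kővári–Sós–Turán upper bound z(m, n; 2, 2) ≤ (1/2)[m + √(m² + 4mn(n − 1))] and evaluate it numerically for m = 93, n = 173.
z(93, 173; 2, 2) ≤ (1/2)[93 + √(93² + 4·93·173·172)] = (1/2)[93 + √11077881] = 1710.6725

Kővári–Sós–Turán: let r_1, ..., r_93 be the row sums and z = Σ r_i the total number of 1s. Each pair of columns can share at most one row with both entries 1 (else a 2×2 all-ones block appears), so Σ_i C(r_i, 2) ≤ C(173, 2) = 14878. By convexity Σ_i C(r_i, 2) ≥ 93·C(z/93, 2) = z(z − 93)/(2·93), giving z² − 93z − 93·173·172 ≤ 0 and hence z ≤ (1/2)[93 + √(8649 + 4·2767308)] = (1/2)[93 + √11077881] ≈ (1/2)(93 + 3328.3451) = 1710.6725.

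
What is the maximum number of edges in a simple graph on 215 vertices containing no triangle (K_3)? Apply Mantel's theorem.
ex(215, K_3) = ⌊215^2/4⌋ = 11556

Mantel (1907): a triangle-free graph on n vertices has at most ⌊n^2/4⌋ edges, with equality for the complete bipartite graph K_{⌊n/2⌋, ⌈n/2⌉}. For n = 215: ⌊215^2/4⌋ = ⌊46225/4⌋ = 11556. The extremal graph is K_{107, 108}, which has 107·108 = 11556 edges.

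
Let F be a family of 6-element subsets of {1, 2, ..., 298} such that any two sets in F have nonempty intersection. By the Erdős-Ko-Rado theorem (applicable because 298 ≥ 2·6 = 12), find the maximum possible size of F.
max |F| = C(297, 5) = 18616750614

Erdős-Ko-Rado (1961): when n ≥ 2k, max |F| = C(n−1, k−1). The bound is attained by the star {A : i ∈ A} for any fixed i ∈ [n]. Here C(298−1, 6−1) = C(297, 5) = 18616750614.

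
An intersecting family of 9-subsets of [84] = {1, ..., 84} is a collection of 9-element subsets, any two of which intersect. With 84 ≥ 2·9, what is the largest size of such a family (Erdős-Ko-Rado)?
max |F| = C(83, 8) = 39443226966

Erdős-Ko-Rado (1961): when n ≥ 2k, max |F| = C(n−1, k−1). The bound is attained by the star {A : i ∈ A} for any fixed i ∈ [n]. Here C(84−1, 9−1) = C(83, 8) = 39443226966.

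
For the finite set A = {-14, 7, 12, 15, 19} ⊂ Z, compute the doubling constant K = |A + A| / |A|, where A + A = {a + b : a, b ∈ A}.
K = |A + A| / |A| = 15/5 = 3

Enumerate A + A = {a + b : a, b ∈ A}. With |A| = 5, there are |A|^2 = 25 ordered sum pairs; collecting distinct values, A + A = {-28, -7, -2, 1, 5, 14, 19, 22, 24, 26, 27, 30, 31, 34, 38}, so |A + A| = 15. Thus K = 15/5 = 3. For comparison, the minimum possible |A + A| over all 5-element sets is 2·5 − 1 = 9 (so min K = 9/5), attained only by arithmetic progressions.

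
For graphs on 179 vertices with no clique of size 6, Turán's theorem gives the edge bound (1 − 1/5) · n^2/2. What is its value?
Turán density bound = (4/5) · 179^2/2 = 64082/5 ≈ 12816.4

Turán's theorem: ex(n, K_{r+1}) is achieved by the complete r-partite Turán graph T(n, r) with parts as balanced as possible, and is at most (1 − 1/r) · n^2/2. For r = 5, n = 179: the density bound is (4/5) · 32041/2 = 64082/5 ≈ 12816.4. The integer-valued extremum is e(T(179, 5)) = 12816, which is strictly less than the density bound 64082/5 since 5 ∤ 179 (the parts of T(179, 5) cannot all be equal).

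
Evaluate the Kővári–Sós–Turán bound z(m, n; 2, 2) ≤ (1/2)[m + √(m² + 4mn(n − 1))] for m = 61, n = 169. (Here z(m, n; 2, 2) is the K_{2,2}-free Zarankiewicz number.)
z(61, 169; 2, 2) ≤ (1/2)[61 + √(61² + 4·61·169·168)] = (1/2)[61 + √6931369] = 1346.8747

Kővári–Sós–Turán: let r_1, ..., r_61 be the row sums and z = Σ r_i the total number of 1s. Each pair of columns can share at most one row with both entries 1 (else a 2×2 all-ones block appears), so Σ_i C(r_i, 2) ≤ C(169, 2) = 14196. By convexity Σ_i C(r_i, 2) ≥ 61·C(z/61, 2) = z(z − 61)/(2·61), giving z² − 61z − 61·169·168 ≤ 0 and hence z ≤ (1/2)[61 + √(3721 + 4·1731912)] = (1/2)[61 + √6931369] ≈ (1/2)(61 + 2632.7493) = 1346.8747.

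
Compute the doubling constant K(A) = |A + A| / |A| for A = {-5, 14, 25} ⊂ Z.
K = |A + A| / |A| = 6/3 = 2

Enumerate A + A = {a + b : a, b ∈ A}. With |A| = 3, there are |A|^2 = 9 ordered sum pairs; collecting distinct values, A + A = {-10, 9, 20, 28, 39, 50}, so |A + A| = 6. Thus K = 6/3 = 2. For comparison, the minimum possible |A + A| over all 3-element sets is 2·3 − 1 = 5 (so min K = 5/3), attained only by arithmetic progressions.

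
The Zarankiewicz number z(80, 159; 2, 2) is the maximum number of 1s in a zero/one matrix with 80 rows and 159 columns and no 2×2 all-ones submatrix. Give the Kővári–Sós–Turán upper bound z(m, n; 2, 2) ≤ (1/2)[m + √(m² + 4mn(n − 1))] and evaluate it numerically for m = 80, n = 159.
z(80, 159; 2, 2) ≤ (1/2)[80 + √(80² + 4·80·159·158)] = (1/2)[80 + √8045440] = 1458.2242

Kővári–Sós–Turán: let r_1, ..., r_80 be the row sums and z = Σ r_i the total number of 1s. Each pair of columns can share at most one row with both entries 1 (else a 2×2 all-ones block appears), so Σ_i C(r_i, 2) ≤ C(159, 2) = 12561. By convexity Σ_i C(r_i, 2) ≥ 80·C(z/80, 2) = z(z − 80)/(2·80), giving z² − 80z − 80·159·158 ≤ 0 and hence z ≤ (1/2)[80 + √(6400 + 4·2009760)] = (1/2)[80 + √8045440] ≈ (1/2)(80 + 2836.4485) = 1458.2242.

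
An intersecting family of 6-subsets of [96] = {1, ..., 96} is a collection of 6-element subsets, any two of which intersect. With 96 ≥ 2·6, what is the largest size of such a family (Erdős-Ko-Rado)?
max |F| = C(95, 5) = 57940519

Erdős-Ko-Rado (1961): when n ≥ 2k, max |F| = C(n−1, k−1). The bound is attained by the star {A : i ∈ A} for any fixed i ∈ [n]. Here C(96−1, 6−1) = C(95, 5) = 57940519.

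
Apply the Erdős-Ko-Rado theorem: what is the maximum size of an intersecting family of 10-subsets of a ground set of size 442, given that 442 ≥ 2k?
max |F| = C(441, 9) = 1601406816880108315

The Erdős-Ko-Rado theorem states: for n ≥ 2k, an intersecting family of k-subsets of an n-element set has size at most C(n − 1, k − 1), with equality for 'star' families {A ⊆ [n] : |A| = k, i ∈ A} (fix an element i). For n = 442, k = 10: C(441, 9) = 1601406816880108315.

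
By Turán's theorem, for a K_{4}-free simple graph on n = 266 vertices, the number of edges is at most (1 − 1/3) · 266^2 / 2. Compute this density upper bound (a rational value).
Turán density bound = (2/3) · 266^2/2 = 70756/3 ≈ 23585.3333

Turán's theorem: ex(n, K_{r+1}) is achieved by the complete r-partite Turán graph T(n, r) with parts as balanced as possible, and is at most (1 − 1/r) · n^2/2. For r = 3, n = 266: the density bound is (2/3) · 70756/2 = 70756/3 ≈ 23585.3333. The integer-valued extremum is e(T(266, 3)) = 23585, which is strictly less than the density bound 70756/3 since 3 ∤ 266 (the parts of T(266, 3) cannot all be equal).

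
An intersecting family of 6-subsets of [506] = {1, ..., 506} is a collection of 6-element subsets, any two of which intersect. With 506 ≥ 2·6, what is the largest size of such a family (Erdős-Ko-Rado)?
max |F| = C(505, 5) = 268318178226

Erdős-Ko-Rado (1961): when n ≥ 2k, max |F| = C(n−1, k−1). The bound is attained by the star {A : i ∈ A} for any fixed i ∈ [n]. Here C(506−1, 6−1) = C(505, 5) = 268318178226.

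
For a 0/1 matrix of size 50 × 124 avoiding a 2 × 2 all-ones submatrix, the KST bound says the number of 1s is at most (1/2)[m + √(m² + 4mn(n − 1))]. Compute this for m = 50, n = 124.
z(50, 124; 2, 2) ≤ (1/2)[50 + √(50² + 4·50·124·123)] = (1/2)[50 + √3052900] = 898.6275

Kővári–Sós–Turán: let r_1, ..., r_50 be the row sums and z = Σ r_i the total number of 1s. Each pair of columns can share at most one row with both entries 1 (else a 2×2 all-ones block appears), so Σ_i C(r_i, 2) ≤ C(124, 2) = 7626. By convexity Σ_i C(r_i, 2) ≥ 50·C(z/50, 2) = z(z − 50)/(2·50), giving z² − 50z − 50·124·123 ≤ 0 and hence z ≤ (1/2)[50 + √(2500 + 4·762600)] = (1/2)[50 + √3052900] ≈ (1/2)(50 + 1747.255) = 898.6275.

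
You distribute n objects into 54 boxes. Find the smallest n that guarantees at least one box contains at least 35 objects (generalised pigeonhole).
n = (35 − 1)·54 + 1 = 1837

By the generalised pigeonhole principle, to guarantee some box contains ≥ r objects we need more than (r − 1) · k objects total. Threshold: n = (r − 1) · k + 1. With r = 35 and k = 54: n = 34 · 54 + 1 = 1836 + 1 = 1837. For n = 1836 = 34 · 54, we can put exactly 34 objects in every box, avoiding 35 in any single one — so 1837 is tight.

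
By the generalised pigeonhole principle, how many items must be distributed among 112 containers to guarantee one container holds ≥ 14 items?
n = (14 − 1)·112 + 1 = 1457

By the generalised pigeonhole principle, to guarantee some box contains ≥ r objects we need more than (r − 1) · k objects total. Threshold: n = (r − 1) · k + 1. With r = 14 and k = 112: n = 13 · 112 + 1 = 1456 + 1 = 1457. For n = 1456 = 13 · 112, we can put exactly 13 objects in every box, avoiding 14 in any single one — so 1457 is tight.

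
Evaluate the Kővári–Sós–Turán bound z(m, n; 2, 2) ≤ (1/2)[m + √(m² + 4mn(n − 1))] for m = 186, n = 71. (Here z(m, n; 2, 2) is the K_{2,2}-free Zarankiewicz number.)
z(186, 71; 2, 2) ≤ (1/2)[186 + √(186² + 4·186·71·70)] = (1/2)[186 + √3732276] = 1058.955

Kővári–Sós–Turán: let r_1, ..., r_186 be the row sums and z = Σ r_i the total number of 1s. Each pair of columns can share at most one row with both entries 1 (else a 2×2 all-ones block appears), so Σ_i C(r_i, 2) ≤ C(71, 2) = 2485. By convexity Σ_i C(r_i, 2) ≥ 186·C(z/186, 2) = z(z − 186)/(2·186), giving z² − 186z − 186·71·70 ≤ 0 and hence z ≤ (1/2)[186 + √(34596 + 4·924420)] = (1/2)[186 + √3732276] ≈ (1/2)(186 + 1931.9099) = 1058.955.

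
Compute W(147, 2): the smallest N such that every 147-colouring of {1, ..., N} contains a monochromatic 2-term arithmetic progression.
W(147, 2) = 147 + 1 = 148

A 2-term AP is any pair of integers, so a monochromatic 2-AP exists iff some colour is used at least twice. With 147 colours, the colouring i ↦ i on {1, ..., 147} uses each colour once, avoiding any monochromatic pair, so W(147, 2) > 147. For {1, ..., 148}, pigeonhole forces two integers of the same colour, which form a monochromatic 2-AP. Hence W(147, 2) = 148.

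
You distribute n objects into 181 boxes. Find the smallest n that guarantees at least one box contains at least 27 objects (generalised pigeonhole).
n = (27 − 1)·181 + 1 = 4707

By the generalised pigeonhole principle, to guarantee some box contains ≥ r objects we need more than (r − 1) · k objects total. Threshold: n = (r − 1) · k + 1. With r = 27 and k = 181: n = 26 · 181 + 1 = 4706 + 1 = 4707. For n = 4706 = 26 · 181, we can put exactly 26 objects in every box, avoiding 27 in any single one — so 4707 is tight.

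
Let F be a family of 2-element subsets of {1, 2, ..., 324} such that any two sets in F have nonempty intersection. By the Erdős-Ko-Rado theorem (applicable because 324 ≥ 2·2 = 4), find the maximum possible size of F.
max |F| = C(323, 1) = 323

Erdős-Ko-Rado (1961): when n ≥ 2k, max |F| = C(n−1, k−1). The bound is attained by the star {A : i ∈ A} for any fixed i ∈ [n]. Here C(324−1, 2−1) = C(323, 1) = 323.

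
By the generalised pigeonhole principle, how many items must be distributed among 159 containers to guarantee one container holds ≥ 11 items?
n = (11 − 1)·159 + 1 = 1591

By the generalised pigeonhole principle, to guarantee some box contains ≥ r objects we need more than (r − 1) · k objects total. Threshold: n = (r − 1) · k + 1. With r = 11 and k = 159: n = 10 · 159 + 1 = 1590 + 1 = 1591. For n = 1590 = 10 · 159, we can put exactly 10 objects in every box, avoiding 11 in any single one — so 1591 is tight.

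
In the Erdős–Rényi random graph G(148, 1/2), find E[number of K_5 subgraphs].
E[# K_5] = C(148, 5) · (1/2)^C(5, 2) = 552689424 / 2^10 = 34543089/64 = 539735.765625

For each 5-subset S of vertices (there are C(148, 5) = 552689424 such S), let X_S = 1 if S induces a K_5 (all C(5, 2) = 10 edges present). Then P(X_S = 1) = (1/2)^10 = 1/1024. By linearity of expectation, E[# K_5] = C(148, 5) · (1/2)^10 = 552689424 / 1024 = 34543089/64 = 539735.765625.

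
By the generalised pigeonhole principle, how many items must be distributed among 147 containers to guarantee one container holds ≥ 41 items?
n = (41 − 1)·147 + 1 = 5881

By the generalised pigeonhole principle, to guarantee some box contains ≥ r objects we need more than (r − 1) · k objects total. Threshold: n = (r − 1) · k + 1. With r = 41 and k = 147: n = 40 · 147 + 1 = 5880 + 1 = 5881. For n = 5880 = 40 · 147, we can put exactly 40 objects in every box, avoiding 41 in any single one — so 5881 is tight.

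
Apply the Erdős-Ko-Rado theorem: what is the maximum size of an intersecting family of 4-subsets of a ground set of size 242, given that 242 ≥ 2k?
max |F| = C(241, 3) = 2303960

Erdős-Ko-Rado (1961): when n ≥ 2k, max |F| = C(n−1, k−1). The bound is attained by the star {A : i ∈ A} for any fixed i ∈ [n]. Here C(242−1, 4−1) = C(241, 3) = 2303960.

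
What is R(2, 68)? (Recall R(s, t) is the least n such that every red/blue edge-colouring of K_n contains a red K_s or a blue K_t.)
R(2, 68) = 68

R(2, k) = k for all k ≥ 2: in a 2-colouring of K_k, either some edge is red (a red K_2) or all edges are blue (a blue K_k). And K_{67} coloured all-blue has no blue K_68, so R(2, 68) > 67. Hence R(2, 68) = 68.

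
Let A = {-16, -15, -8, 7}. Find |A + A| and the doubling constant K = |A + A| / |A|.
K = |A + A| / |A| = 10/4 = 5/2

Enumerate A + A = {a + b : a, b ∈ A}. With |A| = 4, there are |A|^2 = 16 ordered sum pairs; collecting distinct values, A + A = {-32, -31, -30, -24, -23, -16, -9, -8, -1, 14}, so |A + A| = 10. Thus K = 10/4 = 5/2. For comparison, the minimum possible |A + A| over all 4-element sets is 2·4 − 1 = 7 (so min K = 7/4), attained only by arithmetic progressions.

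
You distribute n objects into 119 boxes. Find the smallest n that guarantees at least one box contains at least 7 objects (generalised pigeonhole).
n = (7 − 1)·119 + 1 = 715

By the generalised pigeonhole principle, to guarantee some box contains ≥ r objects we need more than (r − 1) · k objects total. Threshold: n = (r − 1) · k + 1. With r = 7 and k = 119: n = 6 · 119 + 1 = 714 + 1 = 715. For n = 714 = 6 · 119, we can put exactly 6 objects in every box, avoiding 7 in any single one — so 715 is tight.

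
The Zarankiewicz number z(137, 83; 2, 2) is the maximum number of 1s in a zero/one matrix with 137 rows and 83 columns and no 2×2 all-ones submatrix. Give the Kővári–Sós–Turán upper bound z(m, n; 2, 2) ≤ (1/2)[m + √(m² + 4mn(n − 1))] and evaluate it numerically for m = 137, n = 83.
z(137, 83; 2, 2) ≤ (1/2)[137 + √(137² + 4·137·83·82)] = (1/2)[137 + √3748457] = 1036.5466

Kővári–Sós–Turán: let r_1, ..., r_137 be the row sums and z = Σ r_i the total number of 1s. Each pair of columns can share at most one row with both entries 1 (else a 2×2 all-ones block appears), so Σ_i C(r_i, 2) ≤ C(83, 2) = 3403. By convexity Σ_i C(r_i, 2) ≥ 137·C(z/137, 2) = z(z − 137)/(2·137), giving z² − 137z − 137·83·82 ≤ 0 and hence z ≤ (1/2)[137 + √(18769 + 4·932422)] = (1/2)[137 + √3748457] ≈ (1/2)(137 + 1936.0932) = 1036.5466.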